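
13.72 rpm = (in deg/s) 82.32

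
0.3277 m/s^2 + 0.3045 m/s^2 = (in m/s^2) 0.6322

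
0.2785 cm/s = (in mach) 8.179e-06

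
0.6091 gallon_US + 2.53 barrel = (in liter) 404.5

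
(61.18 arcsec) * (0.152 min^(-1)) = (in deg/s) 4.305e-05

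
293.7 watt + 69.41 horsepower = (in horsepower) 69.8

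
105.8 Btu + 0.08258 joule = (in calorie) 2.668e+04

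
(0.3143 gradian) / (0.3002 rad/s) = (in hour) 4.568e-06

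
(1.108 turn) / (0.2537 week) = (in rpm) 0.0004333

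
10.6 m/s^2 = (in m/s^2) 10.6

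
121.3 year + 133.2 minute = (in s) 3.825e+09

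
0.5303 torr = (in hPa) 0.707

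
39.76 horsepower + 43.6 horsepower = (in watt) 6.216e+04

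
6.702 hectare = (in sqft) 7.214e+05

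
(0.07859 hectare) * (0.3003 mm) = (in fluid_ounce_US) 7980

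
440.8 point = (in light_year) 1.644e-17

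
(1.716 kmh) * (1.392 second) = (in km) 0.0006635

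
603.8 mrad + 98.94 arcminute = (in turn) 0.1007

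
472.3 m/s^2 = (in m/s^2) 472.3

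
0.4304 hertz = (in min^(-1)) 25.82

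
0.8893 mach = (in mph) 677.4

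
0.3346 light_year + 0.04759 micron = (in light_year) 0.3346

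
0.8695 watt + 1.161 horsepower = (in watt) 866.6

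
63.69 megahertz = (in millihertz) 6.369e+10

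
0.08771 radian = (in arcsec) 1.809e+04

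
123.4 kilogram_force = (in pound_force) 272.1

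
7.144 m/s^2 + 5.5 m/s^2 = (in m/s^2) 12.64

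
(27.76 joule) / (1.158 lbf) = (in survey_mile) 0.003349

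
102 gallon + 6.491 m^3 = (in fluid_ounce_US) 2.325e+05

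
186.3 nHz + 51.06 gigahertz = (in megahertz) 5.106e+04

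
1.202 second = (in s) 1.202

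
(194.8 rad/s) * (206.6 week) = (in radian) 2.434e+10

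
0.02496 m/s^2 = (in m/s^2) 0.02496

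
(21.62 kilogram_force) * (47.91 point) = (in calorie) 0.8565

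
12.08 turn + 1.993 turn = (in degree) 5066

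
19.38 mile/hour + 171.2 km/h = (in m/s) 56.22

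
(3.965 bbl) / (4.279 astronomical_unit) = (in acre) 2.433e-16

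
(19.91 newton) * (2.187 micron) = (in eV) 2.718e+14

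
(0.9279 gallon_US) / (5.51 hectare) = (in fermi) 6.375e+07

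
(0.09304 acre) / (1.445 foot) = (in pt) 2.423e+06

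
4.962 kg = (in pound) 10.94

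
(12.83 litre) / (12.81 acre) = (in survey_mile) 1.538e-10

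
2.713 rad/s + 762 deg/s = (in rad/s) 16.01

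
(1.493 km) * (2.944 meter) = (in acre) 1.086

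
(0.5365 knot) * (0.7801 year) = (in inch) 2.673e+08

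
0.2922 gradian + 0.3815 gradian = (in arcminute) 36.38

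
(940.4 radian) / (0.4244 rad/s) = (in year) 7.026e-05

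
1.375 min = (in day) 0.0009549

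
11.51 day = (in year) 0.03153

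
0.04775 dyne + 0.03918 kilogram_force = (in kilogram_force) 0.03918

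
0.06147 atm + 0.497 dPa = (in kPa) 6.228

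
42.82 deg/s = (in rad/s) 0.7473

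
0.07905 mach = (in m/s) 26.92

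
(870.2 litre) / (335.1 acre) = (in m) 6.417e-07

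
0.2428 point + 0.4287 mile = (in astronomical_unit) 4.612e-09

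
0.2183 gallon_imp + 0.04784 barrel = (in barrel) 0.05408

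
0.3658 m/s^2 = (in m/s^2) 0.3658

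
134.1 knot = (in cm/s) 6899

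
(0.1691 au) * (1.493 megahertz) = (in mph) 8.449e+16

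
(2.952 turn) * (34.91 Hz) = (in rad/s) 647.5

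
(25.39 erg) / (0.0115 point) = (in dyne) 6.258e+04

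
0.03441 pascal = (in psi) 4.991e-06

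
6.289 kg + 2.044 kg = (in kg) 8.333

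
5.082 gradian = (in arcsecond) 1.647e+04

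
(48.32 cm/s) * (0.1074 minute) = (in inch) 122.6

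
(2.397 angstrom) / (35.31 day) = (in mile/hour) 1.758e-16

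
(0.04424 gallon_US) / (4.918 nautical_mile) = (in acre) 4.543e-12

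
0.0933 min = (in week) 9.256e-06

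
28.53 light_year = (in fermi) 2.699e+32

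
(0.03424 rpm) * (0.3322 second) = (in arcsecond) 245.7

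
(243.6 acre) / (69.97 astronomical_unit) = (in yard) 1.03e-07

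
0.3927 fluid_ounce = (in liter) 0.01161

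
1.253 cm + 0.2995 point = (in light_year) 1.336e-18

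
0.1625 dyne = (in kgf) 1.657e-07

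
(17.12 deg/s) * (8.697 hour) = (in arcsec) 1.93e+09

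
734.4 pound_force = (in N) 3267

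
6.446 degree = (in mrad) 112.5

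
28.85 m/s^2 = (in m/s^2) 28.85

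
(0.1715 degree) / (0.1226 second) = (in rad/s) 0.02441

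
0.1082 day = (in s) 9348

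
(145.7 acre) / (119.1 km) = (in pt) 1.403e+04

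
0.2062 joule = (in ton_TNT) 4.928e-11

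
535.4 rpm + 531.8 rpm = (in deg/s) 6403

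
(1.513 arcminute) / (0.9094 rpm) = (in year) 1.465e-10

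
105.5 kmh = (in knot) 56.97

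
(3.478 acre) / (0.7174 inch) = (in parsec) 2.503e-11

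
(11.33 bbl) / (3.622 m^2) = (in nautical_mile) 0.0002685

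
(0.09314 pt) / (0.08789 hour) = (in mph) 2.323e-07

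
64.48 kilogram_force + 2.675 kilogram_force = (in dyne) 6.586e+07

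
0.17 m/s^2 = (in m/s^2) 0.17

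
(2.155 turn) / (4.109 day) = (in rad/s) 3.814e-05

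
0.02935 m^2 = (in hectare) 2.935e-06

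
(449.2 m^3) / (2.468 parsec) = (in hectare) 5.899e-19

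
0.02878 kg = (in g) 28.78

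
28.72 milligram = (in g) 0.02872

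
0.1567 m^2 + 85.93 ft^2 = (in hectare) 0.000814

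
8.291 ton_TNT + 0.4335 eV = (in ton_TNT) 8.291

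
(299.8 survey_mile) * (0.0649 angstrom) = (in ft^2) 3.371e-05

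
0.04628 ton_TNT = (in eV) 1.209e+27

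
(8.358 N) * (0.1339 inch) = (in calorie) 0.006794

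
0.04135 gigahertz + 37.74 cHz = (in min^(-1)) 2.481e+09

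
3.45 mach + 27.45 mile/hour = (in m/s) 1187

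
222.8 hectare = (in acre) 550.6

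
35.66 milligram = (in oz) 0.001258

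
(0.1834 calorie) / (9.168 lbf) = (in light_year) 1.989e-18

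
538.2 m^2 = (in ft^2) 5793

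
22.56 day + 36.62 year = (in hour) 3.213e+05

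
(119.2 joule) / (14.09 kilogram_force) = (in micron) 8.627e+05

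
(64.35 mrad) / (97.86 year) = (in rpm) 1.991e-10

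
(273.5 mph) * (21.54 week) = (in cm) 1.593e+11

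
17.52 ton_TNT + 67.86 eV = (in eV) 4.575e+29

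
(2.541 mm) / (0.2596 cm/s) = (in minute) 0.01631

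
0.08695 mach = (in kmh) 106.6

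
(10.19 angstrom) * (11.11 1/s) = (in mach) 3.325e-11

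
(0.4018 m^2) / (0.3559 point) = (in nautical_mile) 1.728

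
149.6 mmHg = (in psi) 2.893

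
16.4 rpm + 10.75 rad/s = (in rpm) 119.1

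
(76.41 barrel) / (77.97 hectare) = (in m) 1.558e-05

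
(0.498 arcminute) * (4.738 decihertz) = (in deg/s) 0.003933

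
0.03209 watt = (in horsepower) 4.303e-05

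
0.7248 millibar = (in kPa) 0.07248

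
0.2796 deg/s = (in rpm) 0.0466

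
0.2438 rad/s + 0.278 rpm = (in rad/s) 0.2729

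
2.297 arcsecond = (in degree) 0.0006381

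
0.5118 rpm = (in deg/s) 3.071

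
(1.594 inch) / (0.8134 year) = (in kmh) 5.682e-09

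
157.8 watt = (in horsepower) 0.2116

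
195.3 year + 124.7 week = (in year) 197.7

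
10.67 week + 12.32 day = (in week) 12.43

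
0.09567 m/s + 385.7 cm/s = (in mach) 0.01161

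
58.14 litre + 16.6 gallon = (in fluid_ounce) 4091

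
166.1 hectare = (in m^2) 1.661e+06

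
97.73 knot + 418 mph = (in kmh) 853.7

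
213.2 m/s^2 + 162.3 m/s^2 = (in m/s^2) 375.5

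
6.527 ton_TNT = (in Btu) 2.588e+07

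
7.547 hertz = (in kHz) 0.007547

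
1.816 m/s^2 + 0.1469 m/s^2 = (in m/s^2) 1.963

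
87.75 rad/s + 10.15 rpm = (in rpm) 848.1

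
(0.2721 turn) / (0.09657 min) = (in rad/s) 0.2951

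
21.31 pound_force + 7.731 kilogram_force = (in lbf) 38.35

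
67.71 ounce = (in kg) 1.92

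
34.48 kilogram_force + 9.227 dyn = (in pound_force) 76.02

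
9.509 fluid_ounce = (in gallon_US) 0.07429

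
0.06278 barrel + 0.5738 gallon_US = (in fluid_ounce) 411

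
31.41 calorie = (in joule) 131.4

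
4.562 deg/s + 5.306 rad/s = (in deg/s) 308.6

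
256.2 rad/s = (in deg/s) 1.468e+04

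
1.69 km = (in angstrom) 1.69e+13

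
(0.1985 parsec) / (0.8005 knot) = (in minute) 2.479e+14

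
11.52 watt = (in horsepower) 0.01545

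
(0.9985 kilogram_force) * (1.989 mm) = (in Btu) 1.846e-05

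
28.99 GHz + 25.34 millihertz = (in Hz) 2.899e+10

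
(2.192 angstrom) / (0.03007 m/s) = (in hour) 2.025e-12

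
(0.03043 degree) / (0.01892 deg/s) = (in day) 1.862e-05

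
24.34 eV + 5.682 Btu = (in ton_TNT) 1.433e-06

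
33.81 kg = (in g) 3.381e+04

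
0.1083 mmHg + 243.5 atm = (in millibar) 2.467e+05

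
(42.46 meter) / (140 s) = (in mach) 0.0008907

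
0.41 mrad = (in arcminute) 1.409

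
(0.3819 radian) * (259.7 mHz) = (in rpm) 0.9471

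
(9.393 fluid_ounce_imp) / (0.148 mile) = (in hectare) 1.12e-10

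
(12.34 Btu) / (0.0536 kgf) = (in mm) 2.477e+07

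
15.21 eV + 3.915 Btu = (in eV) 2.578e+22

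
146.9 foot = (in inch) 1763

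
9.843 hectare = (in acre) 24.32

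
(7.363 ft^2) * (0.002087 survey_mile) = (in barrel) 14.45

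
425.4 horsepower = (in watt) 3.172e+05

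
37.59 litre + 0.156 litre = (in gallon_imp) 8.303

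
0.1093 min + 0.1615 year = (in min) 8.488e+04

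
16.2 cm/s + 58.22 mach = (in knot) 3.853e+04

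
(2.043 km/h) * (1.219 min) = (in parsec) 1.345e-15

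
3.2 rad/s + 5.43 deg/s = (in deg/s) 188.8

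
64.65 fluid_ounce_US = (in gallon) 0.5051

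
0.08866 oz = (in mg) 2513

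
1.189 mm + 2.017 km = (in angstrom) 2.017e+13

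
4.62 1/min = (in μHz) 7.7e+04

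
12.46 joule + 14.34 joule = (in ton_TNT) 6.405e-09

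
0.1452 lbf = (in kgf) 0.06586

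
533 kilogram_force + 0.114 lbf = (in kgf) 533.1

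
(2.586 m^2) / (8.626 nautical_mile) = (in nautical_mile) 8.741e-08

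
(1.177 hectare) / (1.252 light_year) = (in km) 9.937e-16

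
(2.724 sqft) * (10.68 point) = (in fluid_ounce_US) 32.24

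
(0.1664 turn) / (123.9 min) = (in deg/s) 0.008058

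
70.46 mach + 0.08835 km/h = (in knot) 4.664e+04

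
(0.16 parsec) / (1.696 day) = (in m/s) 3.369e+10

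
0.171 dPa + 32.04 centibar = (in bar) 0.3204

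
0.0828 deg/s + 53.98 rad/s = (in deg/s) 3093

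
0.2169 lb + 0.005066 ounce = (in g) 98.53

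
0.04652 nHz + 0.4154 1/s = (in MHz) 4.154e-07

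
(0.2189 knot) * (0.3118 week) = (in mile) 13.2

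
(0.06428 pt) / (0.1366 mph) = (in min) 6.189e-06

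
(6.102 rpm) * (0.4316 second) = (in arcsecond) 5.689e+04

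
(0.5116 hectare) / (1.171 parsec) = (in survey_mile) 8.798e-17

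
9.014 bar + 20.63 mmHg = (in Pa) 9.042e+05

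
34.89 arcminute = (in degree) 0.5815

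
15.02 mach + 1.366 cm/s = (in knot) 9941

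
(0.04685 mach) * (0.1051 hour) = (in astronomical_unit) 4.035e-08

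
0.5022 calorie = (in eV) 1.311e+19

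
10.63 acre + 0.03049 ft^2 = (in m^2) 4.302e+04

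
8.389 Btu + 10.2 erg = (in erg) 8.851e+10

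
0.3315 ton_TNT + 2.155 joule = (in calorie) 3.315e+08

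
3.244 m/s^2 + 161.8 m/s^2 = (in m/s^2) 165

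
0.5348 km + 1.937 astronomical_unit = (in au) 1.937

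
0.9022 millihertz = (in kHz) 9.022e-07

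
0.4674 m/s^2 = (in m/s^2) 0.4674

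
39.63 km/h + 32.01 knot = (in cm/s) 2748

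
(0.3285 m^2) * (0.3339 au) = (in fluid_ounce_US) 5.548e+14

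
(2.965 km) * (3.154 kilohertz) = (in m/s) 9.352e+06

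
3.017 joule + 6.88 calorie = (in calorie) 7.601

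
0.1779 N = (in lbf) 0.03999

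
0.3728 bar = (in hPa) 372.8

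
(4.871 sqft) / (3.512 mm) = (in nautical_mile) 0.06957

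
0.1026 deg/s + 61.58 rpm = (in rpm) 61.6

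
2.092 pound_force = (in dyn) 9.306e+05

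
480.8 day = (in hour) 1.154e+04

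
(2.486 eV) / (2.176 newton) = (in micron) 1.83e-13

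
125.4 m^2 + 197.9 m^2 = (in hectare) 0.03233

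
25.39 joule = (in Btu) 0.02407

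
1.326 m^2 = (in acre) 0.0003277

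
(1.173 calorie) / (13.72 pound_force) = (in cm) 8.042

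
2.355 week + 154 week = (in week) 156.4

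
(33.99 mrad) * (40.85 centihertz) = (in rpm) 0.1326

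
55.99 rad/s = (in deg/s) 3208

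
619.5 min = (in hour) 10.32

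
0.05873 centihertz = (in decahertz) 5.873e-05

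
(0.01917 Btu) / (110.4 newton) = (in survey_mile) 0.0001138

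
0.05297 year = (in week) 2.762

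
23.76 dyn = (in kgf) 2.423e-05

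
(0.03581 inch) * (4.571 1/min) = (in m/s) 6.929e-05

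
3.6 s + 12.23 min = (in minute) 12.29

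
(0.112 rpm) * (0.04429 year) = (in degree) 9.386e+05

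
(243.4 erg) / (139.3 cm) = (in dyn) 1.747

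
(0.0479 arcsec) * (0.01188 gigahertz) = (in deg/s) 158.1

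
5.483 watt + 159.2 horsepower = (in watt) 1.187e+05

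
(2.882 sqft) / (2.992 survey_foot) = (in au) 1.963e-12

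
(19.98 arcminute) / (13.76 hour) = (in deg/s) 6.722e-06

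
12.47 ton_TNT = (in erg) 5.217e+17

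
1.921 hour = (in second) 6916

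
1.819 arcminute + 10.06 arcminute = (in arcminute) 11.88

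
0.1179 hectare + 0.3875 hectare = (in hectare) 0.5054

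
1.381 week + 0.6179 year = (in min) 3.387e+05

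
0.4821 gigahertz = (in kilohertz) 4.821e+05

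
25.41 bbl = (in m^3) 4.04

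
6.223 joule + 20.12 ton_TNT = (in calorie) 2.012e+10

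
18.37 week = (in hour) 3086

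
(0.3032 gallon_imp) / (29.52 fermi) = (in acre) 1.154e+07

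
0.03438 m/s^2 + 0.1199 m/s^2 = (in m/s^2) 0.1543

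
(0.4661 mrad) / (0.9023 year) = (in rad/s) 1.638e-11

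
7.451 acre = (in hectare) 3.015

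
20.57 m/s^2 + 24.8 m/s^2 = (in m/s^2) 45.37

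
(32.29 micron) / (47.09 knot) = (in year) 4.227e-14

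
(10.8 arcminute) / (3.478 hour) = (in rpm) 2.396e-06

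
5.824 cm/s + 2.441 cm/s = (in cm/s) 8.265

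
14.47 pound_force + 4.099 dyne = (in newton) 64.37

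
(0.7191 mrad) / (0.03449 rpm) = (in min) 0.003318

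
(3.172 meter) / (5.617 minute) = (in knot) 0.0183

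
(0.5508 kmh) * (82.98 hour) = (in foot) 1.5e+05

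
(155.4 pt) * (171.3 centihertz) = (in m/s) 0.09391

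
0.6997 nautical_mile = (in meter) 1296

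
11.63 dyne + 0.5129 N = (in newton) 0.513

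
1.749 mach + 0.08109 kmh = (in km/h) 2144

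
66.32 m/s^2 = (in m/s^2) 66.32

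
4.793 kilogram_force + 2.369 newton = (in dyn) 4.937e+06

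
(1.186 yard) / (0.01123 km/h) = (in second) 347.7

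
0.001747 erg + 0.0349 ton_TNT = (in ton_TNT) 0.0349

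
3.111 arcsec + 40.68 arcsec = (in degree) 0.01216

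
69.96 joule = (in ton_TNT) 1.672e-08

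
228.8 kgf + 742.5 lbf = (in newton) 5547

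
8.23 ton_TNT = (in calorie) 8.23e+09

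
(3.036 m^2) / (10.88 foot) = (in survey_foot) 3.004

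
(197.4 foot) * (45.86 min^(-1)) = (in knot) 89.39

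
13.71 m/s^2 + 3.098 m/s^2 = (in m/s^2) 16.81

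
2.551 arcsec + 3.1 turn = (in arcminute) 6.696e+04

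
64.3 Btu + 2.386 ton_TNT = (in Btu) 9.462e+06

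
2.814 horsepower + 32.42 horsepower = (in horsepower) 35.23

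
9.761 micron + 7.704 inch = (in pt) 554.7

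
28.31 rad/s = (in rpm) 270.3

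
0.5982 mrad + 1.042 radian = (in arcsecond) 2.151e+05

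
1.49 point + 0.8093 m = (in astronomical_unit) 5.413e-12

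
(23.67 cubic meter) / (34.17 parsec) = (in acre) 5.547e-21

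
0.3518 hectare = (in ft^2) 3.787e+04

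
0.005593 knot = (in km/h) 0.01036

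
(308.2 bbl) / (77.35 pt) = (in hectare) 0.1796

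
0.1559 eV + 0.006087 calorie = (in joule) 0.02547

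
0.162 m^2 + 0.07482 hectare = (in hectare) 0.07484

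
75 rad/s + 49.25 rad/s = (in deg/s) 7119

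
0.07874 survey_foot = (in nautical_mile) 1.296e-05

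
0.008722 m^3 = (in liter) 8.722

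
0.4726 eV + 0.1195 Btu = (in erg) 1.261e+09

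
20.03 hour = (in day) 0.8346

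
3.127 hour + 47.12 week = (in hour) 7919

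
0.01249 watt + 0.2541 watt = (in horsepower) 0.0003575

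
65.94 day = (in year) 0.1807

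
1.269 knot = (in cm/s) 65.28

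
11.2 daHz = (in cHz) 1.12e+04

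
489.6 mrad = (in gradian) 31.17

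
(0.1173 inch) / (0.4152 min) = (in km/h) 0.0004306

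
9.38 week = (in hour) 1576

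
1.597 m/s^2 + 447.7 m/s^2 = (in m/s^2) 449.3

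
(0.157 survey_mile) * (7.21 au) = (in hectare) 2.725e+10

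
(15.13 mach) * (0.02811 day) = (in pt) 3.547e+10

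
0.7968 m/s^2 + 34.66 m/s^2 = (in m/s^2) 35.46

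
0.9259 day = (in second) 8e+04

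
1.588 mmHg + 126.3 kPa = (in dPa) 1.265e+06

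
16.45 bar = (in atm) 16.23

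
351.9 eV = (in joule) 5.638e-17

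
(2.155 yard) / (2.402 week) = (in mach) 3.984e-09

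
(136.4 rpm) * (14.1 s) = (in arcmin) 6.924e+05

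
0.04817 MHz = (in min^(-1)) 2.89e+06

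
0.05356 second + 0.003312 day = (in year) 9.076e-06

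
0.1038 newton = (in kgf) 0.01058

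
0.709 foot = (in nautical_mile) 0.0001167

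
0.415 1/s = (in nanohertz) 4.15e+08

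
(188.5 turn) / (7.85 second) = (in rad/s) 150.9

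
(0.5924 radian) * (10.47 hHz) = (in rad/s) 620.2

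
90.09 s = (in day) 0.001043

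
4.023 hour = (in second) 1.448e+04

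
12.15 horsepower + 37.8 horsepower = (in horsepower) 49.95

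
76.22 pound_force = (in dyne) 3.39e+07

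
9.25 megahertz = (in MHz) 9.25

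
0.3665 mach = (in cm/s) 1.248e+04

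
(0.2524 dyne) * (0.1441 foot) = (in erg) 1.109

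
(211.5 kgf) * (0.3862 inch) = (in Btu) 0.01928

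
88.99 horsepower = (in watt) 6.636e+04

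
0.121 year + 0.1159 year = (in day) 86.47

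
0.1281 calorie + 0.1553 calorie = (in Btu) 0.001124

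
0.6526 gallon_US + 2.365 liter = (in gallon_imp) 1.064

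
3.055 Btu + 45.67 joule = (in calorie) 781.3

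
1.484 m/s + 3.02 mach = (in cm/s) 1.03e+05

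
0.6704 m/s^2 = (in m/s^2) 0.6704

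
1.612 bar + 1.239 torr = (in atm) 1.593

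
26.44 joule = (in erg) 2.644e+08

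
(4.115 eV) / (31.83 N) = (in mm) 2.071e-17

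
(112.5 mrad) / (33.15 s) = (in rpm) 0.03241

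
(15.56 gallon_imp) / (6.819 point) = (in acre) 0.007266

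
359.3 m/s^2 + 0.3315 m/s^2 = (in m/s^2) 359.6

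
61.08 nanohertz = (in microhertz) 0.06108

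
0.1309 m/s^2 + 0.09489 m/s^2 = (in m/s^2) 0.2258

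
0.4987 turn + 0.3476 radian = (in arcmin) 1.197e+04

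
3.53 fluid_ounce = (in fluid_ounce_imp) 3.674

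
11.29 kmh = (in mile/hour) 7.015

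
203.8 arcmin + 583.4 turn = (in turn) 583.4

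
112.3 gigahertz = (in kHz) 1.123e+08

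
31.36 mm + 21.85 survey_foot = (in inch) 263.4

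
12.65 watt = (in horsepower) 0.01696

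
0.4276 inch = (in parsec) 3.52e-19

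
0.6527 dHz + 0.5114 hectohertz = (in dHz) 512.1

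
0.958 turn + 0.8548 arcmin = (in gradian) 383.2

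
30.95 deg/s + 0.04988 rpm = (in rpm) 5.208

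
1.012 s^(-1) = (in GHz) 1.012e-09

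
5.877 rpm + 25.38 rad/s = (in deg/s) 1489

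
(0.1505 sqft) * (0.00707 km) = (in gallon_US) 26.11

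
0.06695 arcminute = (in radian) 1.947e-05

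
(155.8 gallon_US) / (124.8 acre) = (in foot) 3.831e-06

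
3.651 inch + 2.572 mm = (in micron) 9.531e+04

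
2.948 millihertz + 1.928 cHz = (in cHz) 2.223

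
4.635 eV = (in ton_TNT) 1.775e-28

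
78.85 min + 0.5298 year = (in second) 1.671e+07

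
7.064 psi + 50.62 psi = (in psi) 57.68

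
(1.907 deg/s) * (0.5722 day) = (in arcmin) 5.657e+06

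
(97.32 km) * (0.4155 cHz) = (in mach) 1.188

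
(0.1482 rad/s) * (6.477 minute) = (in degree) 3300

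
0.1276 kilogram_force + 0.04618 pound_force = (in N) 1.457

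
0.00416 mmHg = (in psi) 8.044e-05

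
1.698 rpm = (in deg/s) 10.19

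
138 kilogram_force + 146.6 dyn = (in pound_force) 304.2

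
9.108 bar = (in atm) 8.989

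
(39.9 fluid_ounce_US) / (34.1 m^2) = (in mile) 2.15e-08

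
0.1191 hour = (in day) 0.004962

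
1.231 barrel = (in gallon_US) 51.7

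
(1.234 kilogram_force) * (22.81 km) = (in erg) 2.76e+12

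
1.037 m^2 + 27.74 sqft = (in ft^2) 38.9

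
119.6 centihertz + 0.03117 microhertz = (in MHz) 1.196e-06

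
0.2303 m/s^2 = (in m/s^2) 0.2303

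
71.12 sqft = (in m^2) 6.607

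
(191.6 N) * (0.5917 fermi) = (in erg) 1.134e-06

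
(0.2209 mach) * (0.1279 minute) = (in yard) 631.2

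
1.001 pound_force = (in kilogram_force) 0.454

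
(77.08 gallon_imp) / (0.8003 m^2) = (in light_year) 4.628e-17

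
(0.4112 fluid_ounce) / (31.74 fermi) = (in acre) 9.467e+04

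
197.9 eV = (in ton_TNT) 7.578e-27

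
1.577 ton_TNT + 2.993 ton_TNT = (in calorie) 4.57e+09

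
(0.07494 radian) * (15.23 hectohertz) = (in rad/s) 114.1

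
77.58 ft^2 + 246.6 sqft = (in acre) 0.007442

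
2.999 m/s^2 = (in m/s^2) 2.999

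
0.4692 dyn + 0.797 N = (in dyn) 7.97e+04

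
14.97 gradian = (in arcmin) 808.4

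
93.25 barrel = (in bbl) 93.25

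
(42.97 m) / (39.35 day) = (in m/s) 1.264e-05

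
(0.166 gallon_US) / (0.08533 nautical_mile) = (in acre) 9.826e-10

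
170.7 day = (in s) 1.475e+07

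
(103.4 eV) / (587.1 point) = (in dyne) 7.999e-12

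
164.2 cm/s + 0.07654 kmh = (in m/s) 1.663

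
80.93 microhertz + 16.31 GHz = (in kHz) 1.631e+07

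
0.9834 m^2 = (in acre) 0.000243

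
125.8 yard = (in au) 7.689e-10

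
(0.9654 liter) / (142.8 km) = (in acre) 1.671e-12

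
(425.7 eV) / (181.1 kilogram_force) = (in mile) 2.386e-23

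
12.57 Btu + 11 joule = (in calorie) 3172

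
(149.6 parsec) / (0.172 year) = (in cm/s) 8.51e+13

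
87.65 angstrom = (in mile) 5.446e-12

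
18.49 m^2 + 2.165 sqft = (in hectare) 0.001869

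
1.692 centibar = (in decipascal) 1.692e+04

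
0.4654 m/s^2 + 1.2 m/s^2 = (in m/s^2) 1.665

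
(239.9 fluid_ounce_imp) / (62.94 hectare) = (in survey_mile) 6.729e-12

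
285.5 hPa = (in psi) 4.141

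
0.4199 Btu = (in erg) 4.43e+09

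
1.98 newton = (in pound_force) 0.4451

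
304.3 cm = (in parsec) 9.862e-17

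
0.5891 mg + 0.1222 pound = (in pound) 0.1222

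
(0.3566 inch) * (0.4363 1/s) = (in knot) 0.007682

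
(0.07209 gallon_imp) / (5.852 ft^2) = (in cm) 0.06028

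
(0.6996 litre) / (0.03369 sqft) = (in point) 633.6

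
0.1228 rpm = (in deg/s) 0.7368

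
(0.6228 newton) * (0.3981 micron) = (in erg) 2.479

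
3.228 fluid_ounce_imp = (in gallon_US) 0.02423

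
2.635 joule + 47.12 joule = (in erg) 4.976e+08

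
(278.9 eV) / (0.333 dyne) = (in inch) 5.283e-10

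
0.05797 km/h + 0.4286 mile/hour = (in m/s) 0.2077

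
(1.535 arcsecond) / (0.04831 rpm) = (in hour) 4.086e-07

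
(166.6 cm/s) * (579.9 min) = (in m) 5.797e+04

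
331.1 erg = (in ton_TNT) 7.913e-15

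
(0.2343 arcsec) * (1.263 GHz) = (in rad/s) 1435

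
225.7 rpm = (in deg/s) 1354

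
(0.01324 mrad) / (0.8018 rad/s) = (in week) 2.73e-11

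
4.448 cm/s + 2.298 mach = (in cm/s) 7.825e+04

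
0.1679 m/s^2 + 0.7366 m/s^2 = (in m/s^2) 0.9045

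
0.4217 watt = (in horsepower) 0.0005655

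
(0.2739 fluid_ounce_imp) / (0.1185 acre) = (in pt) 4.6e-05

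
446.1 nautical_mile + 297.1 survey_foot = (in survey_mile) 513.4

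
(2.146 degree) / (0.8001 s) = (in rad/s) 0.04681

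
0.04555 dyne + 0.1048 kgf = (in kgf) 0.1048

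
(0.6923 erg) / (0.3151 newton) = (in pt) 0.0006228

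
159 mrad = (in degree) 9.11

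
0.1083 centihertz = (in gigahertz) 1.083e-12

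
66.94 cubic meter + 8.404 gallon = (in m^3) 66.97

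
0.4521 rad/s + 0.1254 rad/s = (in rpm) 5.515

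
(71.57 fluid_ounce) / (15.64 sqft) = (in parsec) 4.721e-20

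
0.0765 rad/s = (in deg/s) 4.383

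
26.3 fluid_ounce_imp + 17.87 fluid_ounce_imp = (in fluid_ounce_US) 42.44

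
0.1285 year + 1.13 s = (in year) 0.1285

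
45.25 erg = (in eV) 2.824e+13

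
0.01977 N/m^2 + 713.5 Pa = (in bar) 0.007135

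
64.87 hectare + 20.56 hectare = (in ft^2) 9.196e+06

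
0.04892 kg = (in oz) 1.726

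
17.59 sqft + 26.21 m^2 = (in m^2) 27.84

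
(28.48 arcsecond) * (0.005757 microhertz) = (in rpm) 7.591e-12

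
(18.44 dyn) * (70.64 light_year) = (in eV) 7.692e+32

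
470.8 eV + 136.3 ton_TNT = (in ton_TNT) 136.3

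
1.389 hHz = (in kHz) 0.1389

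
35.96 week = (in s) 2.175e+07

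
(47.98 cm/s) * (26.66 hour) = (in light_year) 4.867e-12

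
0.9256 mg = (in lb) 2.041e-06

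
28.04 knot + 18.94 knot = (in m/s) 24.17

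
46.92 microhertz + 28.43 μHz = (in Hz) 7.535e-05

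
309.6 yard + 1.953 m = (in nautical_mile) 0.1539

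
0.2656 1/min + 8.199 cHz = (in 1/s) 0.08642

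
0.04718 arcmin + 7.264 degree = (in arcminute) 435.9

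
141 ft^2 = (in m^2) 13.1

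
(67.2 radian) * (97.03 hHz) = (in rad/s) 6.52e+05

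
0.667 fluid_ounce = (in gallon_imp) 0.004339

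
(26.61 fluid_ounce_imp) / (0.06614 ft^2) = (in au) 8.225e-13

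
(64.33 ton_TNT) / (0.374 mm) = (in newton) 7.197e+14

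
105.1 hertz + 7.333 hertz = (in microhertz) 1.124e+08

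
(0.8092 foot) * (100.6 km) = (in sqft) 2.671e+05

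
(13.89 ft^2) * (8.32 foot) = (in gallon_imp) 719.8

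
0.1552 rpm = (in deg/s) 0.9312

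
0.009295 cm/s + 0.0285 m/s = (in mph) 0.06396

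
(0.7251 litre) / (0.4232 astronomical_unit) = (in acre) 2.83e-18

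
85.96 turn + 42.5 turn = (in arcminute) 2.775e+06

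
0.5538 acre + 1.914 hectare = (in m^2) 2.138e+04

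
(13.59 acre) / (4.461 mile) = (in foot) 25.13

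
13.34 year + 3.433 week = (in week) 699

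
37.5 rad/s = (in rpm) 358.1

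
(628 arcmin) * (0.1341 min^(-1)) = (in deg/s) 0.02339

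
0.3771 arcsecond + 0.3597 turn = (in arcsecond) 4.662e+05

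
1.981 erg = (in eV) 1.236e+12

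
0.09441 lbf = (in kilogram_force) 0.04282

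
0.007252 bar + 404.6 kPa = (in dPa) 4.053e+06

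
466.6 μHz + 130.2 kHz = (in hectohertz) 1302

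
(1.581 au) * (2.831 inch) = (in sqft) 1.831e+11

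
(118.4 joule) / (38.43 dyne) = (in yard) 3.369e+05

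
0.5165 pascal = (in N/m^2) 0.5165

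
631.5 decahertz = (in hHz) 63.15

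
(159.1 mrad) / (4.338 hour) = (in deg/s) 0.0005837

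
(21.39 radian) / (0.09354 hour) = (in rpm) 0.6066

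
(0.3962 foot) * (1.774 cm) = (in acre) 5.294e-07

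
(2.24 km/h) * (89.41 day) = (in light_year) 5.081e-10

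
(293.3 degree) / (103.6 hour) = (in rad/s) 1.373e-05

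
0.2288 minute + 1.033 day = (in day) 1.033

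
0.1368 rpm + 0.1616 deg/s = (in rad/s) 0.01715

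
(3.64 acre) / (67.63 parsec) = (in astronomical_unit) 4.718e-26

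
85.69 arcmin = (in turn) 0.003967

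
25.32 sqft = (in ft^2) 25.32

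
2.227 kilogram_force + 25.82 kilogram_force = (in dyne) 2.75e+07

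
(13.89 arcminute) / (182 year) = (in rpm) 6.722e-12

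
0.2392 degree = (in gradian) 0.2658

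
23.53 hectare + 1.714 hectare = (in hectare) 25.24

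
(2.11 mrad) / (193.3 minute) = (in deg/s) 1.042e-05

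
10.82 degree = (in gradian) 12.02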